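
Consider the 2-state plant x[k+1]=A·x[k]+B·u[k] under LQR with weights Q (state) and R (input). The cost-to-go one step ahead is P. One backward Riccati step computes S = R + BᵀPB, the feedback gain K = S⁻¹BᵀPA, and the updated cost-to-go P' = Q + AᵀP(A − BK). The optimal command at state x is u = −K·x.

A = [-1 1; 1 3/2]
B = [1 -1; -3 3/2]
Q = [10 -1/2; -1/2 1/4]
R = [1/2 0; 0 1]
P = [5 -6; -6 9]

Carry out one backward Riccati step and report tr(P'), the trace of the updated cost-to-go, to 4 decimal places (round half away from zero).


11.9321

BᵀP = [23.0000 -33.0000; -14.0000 19.5000]
S = R + BᵀPB = [1/2 0; 0 1] + [122.0000 -72.5000; -72.5000 43.2500] = [122.5000 -72.5000; -72.5000 44.2500]
BᵀPA = [-56.0000 -26.5000; 33.5000 15.2500]
K = S⁻¹·BᵀPA = [-0.2996 -0.4076; 0.2662 -0.3232]
A−BK = [-0.4342 1.0844; -0.2981 0.7620]
AᵀP(A−BK) = [0.3049 -0.4989; -0.4989 1.3772]
P' = Q + AᵀP(A−BK) = [10.3049 -0.9989; -0.9989 1.6272]
tr(P') = 11.9321


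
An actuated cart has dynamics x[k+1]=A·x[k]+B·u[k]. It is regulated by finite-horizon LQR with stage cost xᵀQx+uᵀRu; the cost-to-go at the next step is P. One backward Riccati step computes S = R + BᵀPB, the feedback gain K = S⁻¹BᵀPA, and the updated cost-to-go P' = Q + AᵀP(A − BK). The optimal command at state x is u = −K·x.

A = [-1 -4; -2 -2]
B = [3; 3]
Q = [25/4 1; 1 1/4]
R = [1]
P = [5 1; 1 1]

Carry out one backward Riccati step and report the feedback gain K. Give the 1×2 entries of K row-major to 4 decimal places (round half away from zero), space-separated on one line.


-0.4110 -1.1507

BᵀP = [18.0000 6.0000]
S = R + BᵀPB = [1] + [72.0000] = [73.0000]
BᵀPA = [-30.0000 -84.0000]
K = S⁻¹·BᵀPA = [-0.4110 -1.1507]
A−BK = [0.2329 -0.5479; -0.7671 1.4521]
AᵀP(A−BK) = [0.6712 -0.5205; -0.5205 3.3425]
P' = Q + AᵀP(A−BK) = [6.9212 0.4795; 0.4795 3.5925]
tr(P') = 10.5137


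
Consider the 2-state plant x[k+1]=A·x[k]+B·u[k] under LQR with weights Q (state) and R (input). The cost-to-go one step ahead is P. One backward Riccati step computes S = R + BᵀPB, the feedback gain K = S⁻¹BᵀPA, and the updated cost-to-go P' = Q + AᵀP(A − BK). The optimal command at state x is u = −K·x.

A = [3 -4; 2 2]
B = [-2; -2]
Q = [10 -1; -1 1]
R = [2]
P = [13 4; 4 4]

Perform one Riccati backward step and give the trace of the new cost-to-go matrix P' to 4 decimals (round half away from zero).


BᵀP = [-34.0000 -16.0000]
S = R + BᵀPB = [2] + [100.0000] = [102.0000]
BᵀPA = [-134.0000 104.0000]
K = S⁻¹·BᵀPA = [-1.3137 1.0196]
A−BK = [0.3725 -1.9608; -0.6275 4.0392]
AᵀP(A−BK) = [4.9608 -11.3725; -11.3725 53.9608]
P' = Q + AᵀP(A−BK) = [14.9608 -12.3725; -12.3725 54.9608]
tr(P') = 69.9216

69.9216


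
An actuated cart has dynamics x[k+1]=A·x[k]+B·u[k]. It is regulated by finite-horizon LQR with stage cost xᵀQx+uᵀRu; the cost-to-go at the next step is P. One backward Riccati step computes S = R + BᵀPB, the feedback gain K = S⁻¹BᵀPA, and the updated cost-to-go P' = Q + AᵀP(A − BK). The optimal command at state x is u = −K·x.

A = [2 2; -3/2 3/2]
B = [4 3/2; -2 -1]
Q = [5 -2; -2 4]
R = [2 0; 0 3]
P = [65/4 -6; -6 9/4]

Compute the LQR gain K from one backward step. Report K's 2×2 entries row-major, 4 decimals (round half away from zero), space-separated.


BᵀP = [77.0000 -28.5000; 30.3750 -11.2500]
S = R + BᵀPB = [2 0; 0 3] + [365.0000 144.0000; 144.0000 56.8125] = [367.0000 144.0000; 144.0000 59.8125]
BᵀPA = [196.7500 111.2500; 77.6250 43.8750]
K = S⁻¹·BᵀPA = [0.4856 0.2766; 0.1287 0.0676]
A−BK = [-0.1355 0.7922; -0.4001 2.1208]
AᵀP(A−BK) = [0.5293 0.2672; 0.2672 0.3238]
P' = Q + AᵀP(A−BK) = [5.5293 -1.7328; -1.7328 4.3238]
tr(P') = 9.8531

0.4856 0.2766 0.1287 0.0676


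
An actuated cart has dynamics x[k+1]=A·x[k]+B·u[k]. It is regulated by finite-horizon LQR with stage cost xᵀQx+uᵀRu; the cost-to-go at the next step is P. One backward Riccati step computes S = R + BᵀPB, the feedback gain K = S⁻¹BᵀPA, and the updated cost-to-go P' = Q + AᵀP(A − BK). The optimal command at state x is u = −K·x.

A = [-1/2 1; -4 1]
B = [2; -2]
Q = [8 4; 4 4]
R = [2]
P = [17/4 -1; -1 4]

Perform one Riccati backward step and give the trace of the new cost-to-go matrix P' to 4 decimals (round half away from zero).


BᵀP = [10.5000 -10.0000]
S = R + BᵀPB = [2] + [41.0000] = [43.0000]
BᵀPA = [34.7500 0.5000]
K = S⁻¹·BᵀPA = [0.8081 0.0116]
A−BK = [-2.1163 0.9767; -2.3837 1.0233]
AᵀP(A−BK) = [32.9797 -14.0291; -14.0291 6.2442]
P' = Q + AᵀP(A−BK) = [40.9797 -10.0291; -10.0291 10.2442]
tr(P') = 51.2238

51.2238


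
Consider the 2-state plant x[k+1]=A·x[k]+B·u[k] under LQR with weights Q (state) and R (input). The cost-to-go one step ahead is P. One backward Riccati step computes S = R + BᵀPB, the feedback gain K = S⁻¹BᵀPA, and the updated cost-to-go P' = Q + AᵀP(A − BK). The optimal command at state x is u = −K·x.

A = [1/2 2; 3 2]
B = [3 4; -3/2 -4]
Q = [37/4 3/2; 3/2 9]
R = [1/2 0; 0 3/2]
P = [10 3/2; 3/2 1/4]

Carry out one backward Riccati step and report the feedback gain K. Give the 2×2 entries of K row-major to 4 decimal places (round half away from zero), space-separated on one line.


0.3293 0.6525 0.0075 0.1391

BᵀP = [27.7500 4.1250; 34.0000 5.0000]
S = R + BᵀPB = [1/2 0; 0 3/2] + [77.0625 94.5000; 94.5000 116.0000] = [77.5625 94.5000; 94.5000 117.5000]
BᵀPA = [26.2500 63.7500; 32.0000 78.0000]
K = S⁻¹·BᵀPA = [0.3293 0.6525; 0.0075 0.1391]
A−BK = [-0.5179 -0.5137; 3.5239 3.5350]
AᵀP(A−BK) = [0.3659 0.4222; 0.4222 0.5570]
P' = Q + AᵀP(A−BK) = [9.6159 1.9222; 1.9222 9.5570]
tr(P') = 19.1729


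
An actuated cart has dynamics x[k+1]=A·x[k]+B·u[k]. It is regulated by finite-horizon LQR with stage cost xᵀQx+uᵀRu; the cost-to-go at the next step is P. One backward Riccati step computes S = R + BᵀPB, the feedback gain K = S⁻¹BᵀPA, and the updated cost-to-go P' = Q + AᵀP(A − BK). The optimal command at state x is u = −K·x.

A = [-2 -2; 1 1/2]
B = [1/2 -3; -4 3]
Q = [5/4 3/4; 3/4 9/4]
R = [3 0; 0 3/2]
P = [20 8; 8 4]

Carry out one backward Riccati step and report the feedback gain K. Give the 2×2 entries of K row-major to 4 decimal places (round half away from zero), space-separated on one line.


0.2706 0.3985 0.7059 0.7353

BᵀP = [-22.0000 -12.0000; -36.0000 -12.0000]
S = R + BᵀPB = [3 0; 0 3/2] + [37.0000 30.0000; 30.0000 72.0000] = [40.0000 30.0000; 30.0000 73.5000]
BᵀPA = [32.0000 38.0000; 60.0000 66.0000]
K = S⁻¹·BᵀPA = [0.2706 0.3985; 0.7059 0.7353]
A−BK = [-0.0176 0.0066; -0.0353 -0.1118]
AᵀP(A−BK) = [0.9882 1.1294; 1.1294 1.3265]
P' = Q + AᵀP(A−BK) = [2.2382 1.8794; 1.8794 3.5765]
tr(P') = 5.8147


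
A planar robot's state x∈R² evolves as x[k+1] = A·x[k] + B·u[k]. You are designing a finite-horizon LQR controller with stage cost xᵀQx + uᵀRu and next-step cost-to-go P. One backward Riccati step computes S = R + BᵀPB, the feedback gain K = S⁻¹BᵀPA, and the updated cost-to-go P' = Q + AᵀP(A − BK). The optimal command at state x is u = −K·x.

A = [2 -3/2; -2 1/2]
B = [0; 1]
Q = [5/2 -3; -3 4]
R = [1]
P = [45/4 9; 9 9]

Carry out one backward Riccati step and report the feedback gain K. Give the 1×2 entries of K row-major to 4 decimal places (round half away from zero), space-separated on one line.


BᵀP = [9.0000 9.0000]
S = R + BᵀPB = [1] + [9.0000] = [10.0000]
BᵀPA = [0.0000 -9.0000]
K = S⁻¹·BᵀPA = [0.0000 -0.9000]
A−BK = [2.0000 -1.5000; -2.0000 1.4000]
AᵀP(A−BK) = [9.0000 -6.7500; -6.7500 5.9625]
P' = Q + AᵀP(A−BK) = [11.5000 -9.7500; -9.7500 9.9625]
tr(P') = 21.4625

0.0000 -0.9000


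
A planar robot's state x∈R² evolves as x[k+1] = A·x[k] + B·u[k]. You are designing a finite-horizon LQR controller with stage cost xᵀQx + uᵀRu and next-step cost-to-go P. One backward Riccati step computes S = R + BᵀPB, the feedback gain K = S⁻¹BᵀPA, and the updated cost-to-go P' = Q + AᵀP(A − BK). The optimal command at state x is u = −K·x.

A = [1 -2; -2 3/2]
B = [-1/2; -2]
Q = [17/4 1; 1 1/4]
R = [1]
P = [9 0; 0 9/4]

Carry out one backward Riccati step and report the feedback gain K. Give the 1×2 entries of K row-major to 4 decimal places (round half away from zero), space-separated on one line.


0.3673 0.1837

BᵀP = [-4.5000 -4.5000]
S = R + BᵀPB = [1] + [11.2500] = [12.2500]
BᵀPA = [4.5000 2.2500]
K = S⁻¹·BᵀPA = [0.3673 0.1837]
A−BK = [1.1837 -1.9082; -1.2653 1.8673]
AᵀP(A−BK) = [16.3469 -25.5765; -25.5765 40.6492]
P' = Q + AᵀP(A−BK) = [20.5969 -24.5765; -24.5765 40.8992]
tr(P') = 61.4962


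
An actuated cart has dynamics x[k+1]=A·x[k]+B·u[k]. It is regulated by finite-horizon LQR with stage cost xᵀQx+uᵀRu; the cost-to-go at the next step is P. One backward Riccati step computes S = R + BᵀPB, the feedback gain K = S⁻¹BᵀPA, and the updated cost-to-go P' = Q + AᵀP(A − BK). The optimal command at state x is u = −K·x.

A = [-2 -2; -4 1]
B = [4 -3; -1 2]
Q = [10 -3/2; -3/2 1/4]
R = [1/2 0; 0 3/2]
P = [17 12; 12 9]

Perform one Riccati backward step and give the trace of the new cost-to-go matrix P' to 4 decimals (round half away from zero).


21.4897

BᵀP = [56.0000 39.0000; -27.0000 -18.0000]
S = R + BᵀPB = [1/2 0; 0 3/2] + [185.0000 -90.0000; -90.0000 45.0000] = [185.5000 -90.0000; -90.0000 46.5000]
BᵀPA = [-268.0000 -73.0000; 126.0000 36.0000]
K = S⁻¹·BᵀPA = [-2.1341 -0.2939; -1.4208 0.2054]
A−BK = [2.2739 -0.2083; -3.2924 0.2953]
AᵀP(A−BK) = [11.0870 -0.6391; -0.6391 0.1526]
P' = Q + AᵀP(A−BK) = [21.0870 -2.1391; -2.1391 0.4026]
tr(P') = 21.4897


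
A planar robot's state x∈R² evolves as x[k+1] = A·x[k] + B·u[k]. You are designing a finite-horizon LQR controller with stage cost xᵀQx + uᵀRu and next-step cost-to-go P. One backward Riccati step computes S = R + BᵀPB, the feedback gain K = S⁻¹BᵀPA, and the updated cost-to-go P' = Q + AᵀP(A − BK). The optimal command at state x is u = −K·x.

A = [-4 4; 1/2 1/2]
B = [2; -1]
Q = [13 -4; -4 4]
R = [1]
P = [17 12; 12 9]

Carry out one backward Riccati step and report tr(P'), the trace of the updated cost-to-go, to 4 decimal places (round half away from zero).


45.4833

BᵀP = [22.0000 15.0000]
S = R + BᵀPB = [1] + [29.0000] = [30.0000]
BᵀPA = [-80.5000 95.5000]
K = S⁻¹·BᵀPA = [-2.6833 3.1833]
A−BK = [1.3667 -2.3667; -2.1833 3.6833]
AᵀP(A−BK) = [10.2417 -13.4917; -13.4917 18.2417]
P' = Q + AᵀP(A−BK) = [23.2417 -17.4917; -17.4917 22.2417]
tr(P') = 45.4833


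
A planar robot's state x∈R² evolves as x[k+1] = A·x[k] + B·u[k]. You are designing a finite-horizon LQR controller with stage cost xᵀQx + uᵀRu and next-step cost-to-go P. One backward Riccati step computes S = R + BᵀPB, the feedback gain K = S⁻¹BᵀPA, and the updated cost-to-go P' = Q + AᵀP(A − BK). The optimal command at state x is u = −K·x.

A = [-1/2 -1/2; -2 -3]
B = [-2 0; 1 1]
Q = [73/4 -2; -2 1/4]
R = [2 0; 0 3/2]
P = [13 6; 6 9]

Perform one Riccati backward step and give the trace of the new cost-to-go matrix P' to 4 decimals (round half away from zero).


BᵀP = [-20.0000 -3.0000; 6.0000 9.0000]
S = R + BᵀPB = [2 0; 0 3/2] + [37.0000 -3.0000; -3.0000 9.0000] = [39.0000 -3.0000; -3.0000 10.5000]
BᵀPA = [16.0000 19.0000; -21.0000 -30.0000]
K = S⁻¹·BᵀPA = [0.2622 0.2734; -1.9251 -2.7790]
A−BK = [0.0243 0.0468; -0.3371 -0.4944]
AᵀP(A−BK) = [6.6283 9.5159; 9.5159 13.6845]
P' = Q + AᵀP(A−BK) = [24.8783 7.5159; 7.5159 13.9345]
tr(P') = 38.8127

38.8127


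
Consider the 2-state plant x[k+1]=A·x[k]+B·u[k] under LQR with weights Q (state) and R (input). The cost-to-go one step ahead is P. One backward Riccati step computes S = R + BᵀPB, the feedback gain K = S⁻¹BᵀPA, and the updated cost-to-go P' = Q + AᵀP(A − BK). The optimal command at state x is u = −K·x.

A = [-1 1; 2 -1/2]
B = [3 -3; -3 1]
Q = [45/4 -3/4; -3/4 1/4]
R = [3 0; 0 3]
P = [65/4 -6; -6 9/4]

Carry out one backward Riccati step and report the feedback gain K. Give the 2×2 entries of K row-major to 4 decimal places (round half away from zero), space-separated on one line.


-0.2600 0.1700 0.1960 -0.1420

BᵀP = [66.7500 -24.7500; -54.7500 20.2500]
S = R + BᵀPB = [3 0; 0 3] + [274.5000 -225.0000; -225.0000 184.5000] = [277.5000 -225.0000; -225.0000 187.5000]
BᵀPA = [-116.2500 79.1250; 95.2500 -64.8750]
K = S⁻¹·BᵀPA = [-0.2600 0.1700; 0.1960 -0.1420]
A−BK = [0.3680 0.0640; 1.0240 0.1520]
AᵀP(A−BK) = [0.3560 -0.2120; -0.2120 0.1490]
P' = Q + AᵀP(A−BK) = [11.6060 -0.9620; -0.9620 0.3990]
tr(P') = 12.0050


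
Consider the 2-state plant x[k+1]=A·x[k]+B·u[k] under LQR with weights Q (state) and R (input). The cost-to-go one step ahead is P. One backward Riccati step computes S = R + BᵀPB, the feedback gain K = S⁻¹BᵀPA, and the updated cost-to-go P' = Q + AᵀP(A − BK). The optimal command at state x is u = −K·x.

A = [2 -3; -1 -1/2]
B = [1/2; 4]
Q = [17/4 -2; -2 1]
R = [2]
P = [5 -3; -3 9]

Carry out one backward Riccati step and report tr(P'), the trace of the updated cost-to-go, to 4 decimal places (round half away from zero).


62.4016

BᵀP = [-9.5000 34.5000]
S = R + BᵀPB = [2] + [133.2500] = [135.2500]
BᵀPA = [-53.5000 11.2500]
K = S⁻¹·BᵀPA = [-0.3956 0.0832]
A−BK = [2.1978 -3.0416; 0.5823 -0.8327]
AᵀP(A−BK) = [19.8373 -27.0499; -27.0499 37.3142]
P' = Q + AᵀP(A−BK) = [24.0873 -29.0499; -29.0499 38.3142]
tr(P') = 62.4016


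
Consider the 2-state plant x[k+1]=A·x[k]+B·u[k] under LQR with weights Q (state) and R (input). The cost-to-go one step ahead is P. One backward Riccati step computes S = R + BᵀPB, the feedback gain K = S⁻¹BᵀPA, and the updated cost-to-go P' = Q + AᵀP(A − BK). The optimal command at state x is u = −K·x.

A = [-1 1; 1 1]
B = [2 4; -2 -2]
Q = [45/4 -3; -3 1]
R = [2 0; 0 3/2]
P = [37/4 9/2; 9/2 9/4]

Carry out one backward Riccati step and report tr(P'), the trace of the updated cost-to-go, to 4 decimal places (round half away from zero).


12.8972

BᵀP = [9.5000 4.5000; 28.0000 13.5000]
S = R + BᵀPB = [2 0; 0 3/2] + [10.0000 29.0000; 29.0000 85.0000] = [12.0000 29.0000; 29.0000 86.5000]
BᵀPA = [-5.0000 14.0000; -14.5000 41.5000]
K = S⁻¹·BᵀPA = [-0.0609 0.0381; -0.1472 0.4670]
A−BK = [-0.2893 -0.9442; 0.5838 2.0102]
AᵀP(A−BK) = [0.0609 -0.0381; -0.0381 0.5863]
P' = Q + AᵀP(A−BK) = [11.3109 -3.0381; -3.0381 1.5863]
tr(P') = 12.8972


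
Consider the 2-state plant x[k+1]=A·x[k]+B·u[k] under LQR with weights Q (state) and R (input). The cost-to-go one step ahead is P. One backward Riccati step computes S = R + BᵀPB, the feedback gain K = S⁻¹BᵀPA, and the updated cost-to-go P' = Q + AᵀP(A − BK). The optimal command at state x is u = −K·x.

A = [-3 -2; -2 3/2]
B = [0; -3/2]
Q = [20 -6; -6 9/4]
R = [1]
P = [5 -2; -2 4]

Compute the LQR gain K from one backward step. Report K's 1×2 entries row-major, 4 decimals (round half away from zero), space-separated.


0.3000 -1.5000

BᵀP = [3.0000 -6.0000]
S = R + BᵀPB = [1] + [9.0000] = [10.0000]
BᵀPA = [3.0000 -15.0000]
K = S⁻¹·BᵀPA = [0.3000 -1.5000]
A−BK = [-3.0000 -2.0000; -1.5500 -0.7500]
AᵀP(A−BK) = [36.1000 23.5000; 23.5000 18.5000]
P' = Q + AᵀP(A−BK) = [56.1000 17.5000; 17.5000 20.7500]
tr(P') = 76.8500


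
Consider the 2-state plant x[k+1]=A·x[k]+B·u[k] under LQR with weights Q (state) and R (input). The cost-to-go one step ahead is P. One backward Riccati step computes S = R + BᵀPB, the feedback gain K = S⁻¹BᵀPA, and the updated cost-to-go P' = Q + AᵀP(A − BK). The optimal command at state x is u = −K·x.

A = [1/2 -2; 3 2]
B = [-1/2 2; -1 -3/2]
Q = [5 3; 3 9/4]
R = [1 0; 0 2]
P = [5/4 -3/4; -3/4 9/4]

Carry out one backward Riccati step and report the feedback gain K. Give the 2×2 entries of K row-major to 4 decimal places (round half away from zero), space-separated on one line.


-1.4217 -0.3814 -0.5107 -0.9559

BᵀP = [0.1250 -1.8750; 3.6250 -4.8750]
S = R + BᵀPB = [1 0; 0 2] + [1.8125 3.0625; 3.0625 14.5625] = [2.8125 3.0625; 3.0625 16.5625]
BᵀPA = [-5.5625 -4.0000; -12.8125 -17.0000]
K = S⁻¹·BᵀPA = [-1.4217 -0.3814; -0.5107 -0.9559]
A−BK = [0.8106 -0.2789; 0.8123 0.1848]
AᵀP(A−BK) = [3.8610 1.6312; 1.6312 2.2243]
P' = Q + AᵀP(A−BK) = [8.8610 4.6312; 4.6312 4.4743]
tr(P') = 13.3353


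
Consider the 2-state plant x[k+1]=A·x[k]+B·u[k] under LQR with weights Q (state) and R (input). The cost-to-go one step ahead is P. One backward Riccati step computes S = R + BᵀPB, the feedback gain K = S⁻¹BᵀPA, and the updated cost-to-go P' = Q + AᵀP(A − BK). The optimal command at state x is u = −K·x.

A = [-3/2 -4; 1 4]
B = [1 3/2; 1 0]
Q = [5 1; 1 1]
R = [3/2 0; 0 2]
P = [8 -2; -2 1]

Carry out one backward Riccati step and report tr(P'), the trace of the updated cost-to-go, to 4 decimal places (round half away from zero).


36.4184

BᵀP = [6.0000 -1.0000; 12.0000 -3.0000]
S = R + BᵀPB = [3/2 0; 0 2] + [5.0000 9.0000; 9.0000 18.0000] = [6.5000 9.0000; 9.0000 20.0000]
BᵀPA = [-10.0000 -28.0000; -21.0000 -60.0000]
K = S⁻¹·BᵀPA = [-0.2245 -0.4082; -0.9490 -2.8163]
A−BK = [0.1480 0.6327; 1.2245 4.4082]
AᵀP(A−BK) = [2.8265 8.7755; 8.7755 27.5918]
P' = Q + AᵀP(A−BK) = [7.8265 9.7755; 9.7755 28.5918]
tr(P') = 36.4184


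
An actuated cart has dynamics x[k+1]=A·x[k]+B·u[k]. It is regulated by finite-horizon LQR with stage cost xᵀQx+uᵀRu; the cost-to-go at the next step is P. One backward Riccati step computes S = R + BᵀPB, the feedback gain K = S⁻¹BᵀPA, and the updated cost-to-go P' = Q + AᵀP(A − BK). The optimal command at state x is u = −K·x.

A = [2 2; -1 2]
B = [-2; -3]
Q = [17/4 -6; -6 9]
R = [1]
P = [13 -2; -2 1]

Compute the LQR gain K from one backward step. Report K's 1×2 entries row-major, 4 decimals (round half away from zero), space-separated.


-1.0789 -1.0000

BᵀP = [-20.0000 1.0000]
S = R + BᵀPB = [1] + [37.0000] = [38.0000]
BᵀPA = [-41.0000 -38.0000]
K = S⁻¹·BᵀPA = [-1.0789 -1.0000]
A−BK = [-0.1579 0.0000; -4.2368 -1.0000]
AᵀP(A−BK) = [16.7632 5.0000; 5.0000 2.0000]
P' = Q + AᵀP(A−BK) = [21.0132 -1.0000; -1.0000 11.0000]
tr(P') = 32.0132


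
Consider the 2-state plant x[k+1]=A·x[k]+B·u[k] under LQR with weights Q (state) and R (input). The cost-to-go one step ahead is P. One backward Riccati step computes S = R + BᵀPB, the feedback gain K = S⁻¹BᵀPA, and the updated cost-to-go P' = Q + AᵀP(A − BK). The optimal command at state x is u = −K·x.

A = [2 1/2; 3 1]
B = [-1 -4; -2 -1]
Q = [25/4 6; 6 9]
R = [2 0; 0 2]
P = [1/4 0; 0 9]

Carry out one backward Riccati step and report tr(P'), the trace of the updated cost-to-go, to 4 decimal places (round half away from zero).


BᵀP = [-0.2500 -18.0000; -1.0000 -9.0000]
S = R + BᵀPB = [2 0; 0 2] + [36.2500 19.0000; 19.0000 13.0000] = [38.2500 19.0000; 19.0000 15.0000]
BᵀPA = [-54.5000 -18.1250; -29.0000 -9.5000]
K = S⁻¹·BᵀPA = [-1.2526 -0.4295; -0.3467 -0.0893]
A−BK = [-0.6392 -0.2867; 0.1481 0.0517]
AᵀP(A−BK) = [3.6780 1.2526; 1.2526 0.4295]
P' = Q + AᵀP(A−BK) = [9.9280 7.2526; 7.2526 9.4295]
tr(P') = 19.3575

19.3575


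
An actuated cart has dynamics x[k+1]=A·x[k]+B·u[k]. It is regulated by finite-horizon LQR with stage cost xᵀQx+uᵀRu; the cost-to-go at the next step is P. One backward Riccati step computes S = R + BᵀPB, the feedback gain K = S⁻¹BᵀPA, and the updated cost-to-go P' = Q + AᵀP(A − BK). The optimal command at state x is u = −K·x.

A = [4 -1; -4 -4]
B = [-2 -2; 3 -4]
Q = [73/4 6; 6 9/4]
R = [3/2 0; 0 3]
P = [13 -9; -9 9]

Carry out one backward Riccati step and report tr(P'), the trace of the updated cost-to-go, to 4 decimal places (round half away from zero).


BᵀP = [-53.0000 45.0000; 10.0000 -18.0000]
S = R + BᵀPB = [3/2 0; 0 3] + [241.0000 -74.0000; -74.0000 52.0000] = [242.5000 -74.0000; -74.0000 55.0000]
BᵀPA = [-392.0000 -127.0000; 112.0000 62.0000]
K = S⁻¹·BᵀPA = [-1.6882 -0.3049; -0.2351 0.7170]
A−BK = [0.1534 -0.1757; 0.1244 -0.2171]
AᵀP(A−BK) = [4.5426 0.1694; 0.1694 1.8208]
P' = Q + AᵀP(A−BK) = [22.7926 6.1694; 6.1694 4.0708]
tr(P') = 26.8635

26.8635


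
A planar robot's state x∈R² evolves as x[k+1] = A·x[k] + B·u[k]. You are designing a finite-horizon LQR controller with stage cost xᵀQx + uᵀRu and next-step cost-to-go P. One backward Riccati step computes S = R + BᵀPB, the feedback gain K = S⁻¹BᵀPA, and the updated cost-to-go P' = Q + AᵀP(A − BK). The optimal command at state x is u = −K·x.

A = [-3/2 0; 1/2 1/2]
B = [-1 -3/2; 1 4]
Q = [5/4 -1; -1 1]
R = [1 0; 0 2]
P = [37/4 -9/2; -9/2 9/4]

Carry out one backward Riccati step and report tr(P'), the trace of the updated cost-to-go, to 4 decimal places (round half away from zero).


2.7242

BᵀP = [-13.7500 6.7500; -31.8750 15.7500]
S = R + BᵀPB = [1 0; 0 2] + [20.5000 47.6250; 47.6250 110.8125] = [21.5000 47.6250; 47.6250 112.8125]
BᵀPA = [24.0000 3.3750; 55.6875 7.8750]
K = S⁻¹·BᵀPA = [0.3520 0.0362; 0.3450 0.0545]
A−BK = [-0.6304 0.1180; -1.2321 0.2457]
AᵀP(A−BK) = [0.4632 0.0324; 0.0324 0.0109]
P' = Q + AᵀP(A−BK) = [1.7132 -0.9676; -0.9676 1.0109]
tr(P') = 2.7242


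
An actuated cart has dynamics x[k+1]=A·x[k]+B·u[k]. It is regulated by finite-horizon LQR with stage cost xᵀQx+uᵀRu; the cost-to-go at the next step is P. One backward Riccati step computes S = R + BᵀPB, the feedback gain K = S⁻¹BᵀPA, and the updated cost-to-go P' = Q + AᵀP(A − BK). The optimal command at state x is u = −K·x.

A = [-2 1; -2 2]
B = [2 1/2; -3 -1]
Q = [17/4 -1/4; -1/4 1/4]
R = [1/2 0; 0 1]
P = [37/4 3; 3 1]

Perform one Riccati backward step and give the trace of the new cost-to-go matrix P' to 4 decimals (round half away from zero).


BᵀP = [9.5000 3.0000; 1.6250 0.5000]
S = R + BᵀPB = [1/2 0; 0 1] + [10.0000 1.7500; 1.7500 0.3125] = [10.5000 1.7500; 1.7500 1.3125]
BᵀPA = [-25.0000 15.5000; -4.2500 2.6250]
K = S⁻¹·BᵀPA = [-2.3673 1.4694; -0.0816 0.0408]
A−BK = [2.7755 -1.9592; -9.1837 6.4490]
AᵀP(A−BK) = [5.4694 -3.5918; -3.5918 2.3673]
P' = Q + AᵀP(A−BK) = [9.7194 -3.8418; -3.8418 2.6173]
tr(P') = 12.3367

12.3367


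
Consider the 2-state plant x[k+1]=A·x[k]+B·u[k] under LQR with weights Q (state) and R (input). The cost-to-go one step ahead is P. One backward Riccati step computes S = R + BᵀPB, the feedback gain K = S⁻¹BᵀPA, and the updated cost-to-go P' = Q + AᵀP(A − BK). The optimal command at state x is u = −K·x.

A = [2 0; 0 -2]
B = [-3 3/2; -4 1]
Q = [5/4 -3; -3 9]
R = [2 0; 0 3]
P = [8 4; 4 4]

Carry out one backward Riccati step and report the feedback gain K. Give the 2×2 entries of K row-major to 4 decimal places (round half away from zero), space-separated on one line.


-0.1575 0.3414 0.4902 0.2713

BᵀP = [-40.0000 -28.0000; 16.0000 10.0000]
S = R + BᵀPB = [2 0; 0 3] + [232.0000 -88.0000; -88.0000 34.0000] = [234.0000 -88.0000; -88.0000 37.0000]
BᵀPA = [-80.0000 56.0000; 32.0000 -20.0000]
K = S⁻¹·BᵀPA = [-0.1575 0.3414; 0.4902 0.2713]
A−BK = [0.7921 0.6171; -1.1204 -0.9059]
AᵀP(A−BK) = [3.7112 2.6258; 2.6258 2.3107]
P' = Q + AᵀP(A−BK) = [4.9612 -0.3742; -0.3742 11.3107]
tr(P') = 16.2719


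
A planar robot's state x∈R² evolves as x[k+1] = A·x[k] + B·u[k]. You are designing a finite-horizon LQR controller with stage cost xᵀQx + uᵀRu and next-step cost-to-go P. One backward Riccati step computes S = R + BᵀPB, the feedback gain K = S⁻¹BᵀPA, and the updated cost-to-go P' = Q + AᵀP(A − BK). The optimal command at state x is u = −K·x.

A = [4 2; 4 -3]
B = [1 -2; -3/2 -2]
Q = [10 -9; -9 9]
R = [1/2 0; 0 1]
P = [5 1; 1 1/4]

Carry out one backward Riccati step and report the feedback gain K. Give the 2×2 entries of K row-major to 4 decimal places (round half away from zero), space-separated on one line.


BᵀP = [3.5000 0.6250; -12.0000 -2.5000]
S = R + BᵀPB = [1/2 0; 0 1] + [2.5625 -8.2500; -8.2500 29.0000] = [3.0625 -8.2500; -8.2500 30.0000]
BᵀPA = [16.5000 5.1250; -58.0000 -16.5000]
K = S⁻¹·BᵀPA = [0.6929 0.7402; -1.7428 -0.3465]
A−BK = [-0.1785 0.5669; 1.5538 -2.5827]
AᵀP(A−BK) = [3.4856 0.6929; 0.6929 0.7402]
P' = Q + AᵀP(A−BK) = [13.4856 -8.3071; -8.3071 9.7402]
tr(P') = 23.2257

0.6929 0.7402 -1.7428 -0.3465


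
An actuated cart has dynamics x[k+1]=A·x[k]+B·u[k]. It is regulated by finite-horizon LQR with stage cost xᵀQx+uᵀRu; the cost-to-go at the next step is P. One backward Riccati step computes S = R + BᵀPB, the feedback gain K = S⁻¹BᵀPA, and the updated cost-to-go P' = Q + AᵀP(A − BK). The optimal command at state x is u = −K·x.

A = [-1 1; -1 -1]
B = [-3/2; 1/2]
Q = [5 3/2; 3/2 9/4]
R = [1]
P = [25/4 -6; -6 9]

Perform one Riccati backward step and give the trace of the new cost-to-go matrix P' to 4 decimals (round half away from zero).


12.2571

BᵀP = [-12.3750 13.5000]
S = R + BᵀPB = [1] + [25.3125] = [26.3125]
BᵀPA = [-1.1250 -25.8750]
K = S⁻¹·BᵀPA = [-0.0428 -0.9834]
A−BK = [-1.0641 -0.4751; -0.9786 -0.5083]
AᵀP(A−BK) = [3.2019 1.6437; 1.6437 1.8052]
P' = Q + AᵀP(A−BK) = [8.2019 3.1437; 3.1437 4.0552]
tr(P') = 12.2571


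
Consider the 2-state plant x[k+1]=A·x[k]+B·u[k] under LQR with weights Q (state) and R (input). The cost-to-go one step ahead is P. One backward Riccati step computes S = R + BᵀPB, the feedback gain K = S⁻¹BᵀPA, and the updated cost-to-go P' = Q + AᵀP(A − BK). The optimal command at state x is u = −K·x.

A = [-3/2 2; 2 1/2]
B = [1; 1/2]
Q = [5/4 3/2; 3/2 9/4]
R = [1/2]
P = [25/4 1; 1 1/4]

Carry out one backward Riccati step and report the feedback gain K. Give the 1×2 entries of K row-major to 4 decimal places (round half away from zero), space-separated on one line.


BᵀP = [6.7500 1.1250]
S = R + BᵀPB = [1/2] + [7.3125] = [7.8125]
BᵀPA = [-7.8750 14.0625]
K = S⁻¹·BᵀPA = [-1.0080 1.8000]
A−BK = [-0.4920 0.2000; 2.5040 -0.4000]
AᵀP(A−BK) = [1.1245 -1.0750; -1.0750 1.7500]
P' = Q + AᵀP(A−BK) = [2.3745 0.4250; 0.4250 4.0000]
tr(P') = 6.3745

-1.0080 1.8000


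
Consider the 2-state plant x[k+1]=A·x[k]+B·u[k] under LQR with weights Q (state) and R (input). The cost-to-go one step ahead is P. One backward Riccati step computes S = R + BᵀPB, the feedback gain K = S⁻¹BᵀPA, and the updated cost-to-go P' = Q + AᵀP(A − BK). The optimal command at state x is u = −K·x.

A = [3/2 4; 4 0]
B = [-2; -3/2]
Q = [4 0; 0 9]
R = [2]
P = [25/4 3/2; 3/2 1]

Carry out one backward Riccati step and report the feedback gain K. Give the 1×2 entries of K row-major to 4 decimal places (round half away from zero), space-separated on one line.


BᵀP = [-14.7500 -4.5000]
S = R + BᵀPB = [2] + [36.2500] = [38.2500]
BᵀPA = [-40.1250 -59.0000]
K = S⁻¹·BᵀPA = [-1.0490 -1.5425]
A−BK = [-0.5980 0.9150; 2.4265 -2.3137]
AᵀP(A−BK) = [5.9706 -0.3922; -0.3922 8.9935]
P' = Q + AᵀP(A−BK) = [9.9706 -0.3922; -0.3922 17.9935]
tr(P') = 27.9641

-1.0490 -1.5425


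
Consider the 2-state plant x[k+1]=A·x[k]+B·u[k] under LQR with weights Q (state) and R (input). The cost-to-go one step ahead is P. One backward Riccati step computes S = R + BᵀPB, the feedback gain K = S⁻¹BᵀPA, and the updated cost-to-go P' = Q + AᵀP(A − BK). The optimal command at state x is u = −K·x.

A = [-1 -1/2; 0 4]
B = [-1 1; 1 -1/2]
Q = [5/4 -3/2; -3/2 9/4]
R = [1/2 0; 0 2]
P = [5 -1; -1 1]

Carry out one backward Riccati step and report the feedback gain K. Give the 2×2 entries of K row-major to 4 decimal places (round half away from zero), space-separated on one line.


0.5207 1.3964 -0.2249 0.1243

BᵀP = [-6.0000 2.0000; 5.5000 -1.5000]
S = R + BᵀPB = [1/2 0; 0 2] + [8.0000 -7.0000; -7.0000 6.2500] = [8.5000 -7.0000; -7.0000 8.2500]
BᵀPA = [6.0000 11.0000; -5.5000 -8.7500]
K = S⁻¹·BᵀPA = [0.5207 1.3964; -0.2249 0.1243]
A−BK = [-0.2544 0.7722; -0.6331 2.6657]
AᵀP(A−BK) = [0.6391 -1.1953; -1.1953 6.9763]
P' = Q + AᵀP(A−BK) = [1.8891 -2.6953; -2.6953 9.2263]
tr(P') = 11.1154


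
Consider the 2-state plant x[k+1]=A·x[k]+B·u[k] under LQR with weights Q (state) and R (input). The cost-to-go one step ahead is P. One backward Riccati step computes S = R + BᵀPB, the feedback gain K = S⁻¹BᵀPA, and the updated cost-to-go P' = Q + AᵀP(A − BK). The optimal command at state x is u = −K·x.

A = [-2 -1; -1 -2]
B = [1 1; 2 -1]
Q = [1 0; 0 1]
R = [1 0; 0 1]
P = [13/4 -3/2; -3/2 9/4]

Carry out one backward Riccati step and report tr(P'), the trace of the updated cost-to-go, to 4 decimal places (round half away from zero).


BᵀP = [0.2500 3.0000; 4.7500 -3.7500]
S = R + BᵀPB = [1 0; 0 1] + [6.2500 -2.7500; -2.7500 8.5000] = [7.2500 -2.7500; -2.7500 9.5000]
BᵀPA = [-3.5000 -6.2500; -5.7500 2.7500]
K = S⁻¹·BᵀPA = [-0.8002 -0.8451; -0.8369 0.0449]
A−BK = [-0.3629 -0.1998; -0.2365 -0.2650]
AᵀP(A−BK) = [1.6371 0.8002; 0.8002 0.8451]
P' = Q + AᵀP(A−BK) = [2.6371 0.8002; 0.8002 1.8451]
tr(P') = 4.4822

4.4822


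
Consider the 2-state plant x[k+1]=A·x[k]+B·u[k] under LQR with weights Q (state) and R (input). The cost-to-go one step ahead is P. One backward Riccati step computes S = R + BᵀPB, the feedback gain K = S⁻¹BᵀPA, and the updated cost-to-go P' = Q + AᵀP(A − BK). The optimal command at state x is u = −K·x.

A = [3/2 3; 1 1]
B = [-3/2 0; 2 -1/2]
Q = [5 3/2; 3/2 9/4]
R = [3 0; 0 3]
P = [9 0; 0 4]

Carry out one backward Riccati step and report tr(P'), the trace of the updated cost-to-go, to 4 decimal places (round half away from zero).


74.9734

BᵀP = [-13.5000 8.0000; 0.0000 -2.0000]
S = R + BᵀPB = [3 0; 0 3] + [36.2500 -4.0000; -4.0000 1.0000] = [39.2500 -4.0000; -4.0000 4.0000]
BᵀPA = [-12.2500 -32.5000; -2.0000 -2.0000]
K = S⁻¹·BᵀPA = [-0.4043 -0.9787; -0.9043 -1.4787]
A−BK = [0.8936 1.5319; 1.3564 2.2181]
AᵀP(A−BK) = [17.4894 29.5532; 29.5532 50.2340]
P' = Q + AᵀP(A−BK) = [22.4894 31.0532; 31.0532 52.4840]
tr(P') = 74.9734


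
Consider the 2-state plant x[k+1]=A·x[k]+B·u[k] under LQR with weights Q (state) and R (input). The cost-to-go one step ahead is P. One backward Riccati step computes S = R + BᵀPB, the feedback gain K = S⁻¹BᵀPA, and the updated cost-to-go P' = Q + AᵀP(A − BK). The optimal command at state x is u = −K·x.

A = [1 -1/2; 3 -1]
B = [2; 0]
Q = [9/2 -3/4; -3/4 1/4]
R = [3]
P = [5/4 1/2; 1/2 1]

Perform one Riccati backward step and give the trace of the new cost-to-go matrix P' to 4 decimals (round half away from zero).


15.3984

BᵀP = [2.5000 1.0000]
S = R + BᵀPB = [3] + [5.0000] = [8.0000]
BᵀPA = [5.5000 -2.2500]
K = S⁻¹·BᵀPA = [0.6875 -0.2813]
A−BK = [-0.3750 0.0625; 3.0000 -1.0000]
AᵀP(A−BK) = [9.4688 -3.3281; -3.3281 1.1797]
P' = Q + AᵀP(A−BK) = [13.9688 -4.0781; -4.0781 1.4297]
tr(P') = 15.3984


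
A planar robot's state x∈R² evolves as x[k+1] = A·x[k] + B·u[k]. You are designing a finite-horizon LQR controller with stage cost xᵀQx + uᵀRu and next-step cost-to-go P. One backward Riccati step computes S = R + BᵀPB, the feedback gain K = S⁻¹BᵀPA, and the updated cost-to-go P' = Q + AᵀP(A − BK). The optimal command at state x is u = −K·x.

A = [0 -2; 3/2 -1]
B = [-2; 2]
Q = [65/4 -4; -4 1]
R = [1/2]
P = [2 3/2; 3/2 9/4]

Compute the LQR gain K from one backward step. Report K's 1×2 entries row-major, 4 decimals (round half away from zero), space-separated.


0.4091 0.0909

BᵀP = [-1.0000 1.5000]
S = R + BᵀPB = [1/2] + [5.0000] = [5.5000]
BᵀPA = [2.2500 0.5000]
K = S⁻¹·BᵀPA = [0.4091 0.0909]
A−BK = [0.8182 -1.8182; 0.6818 -1.1818]
AᵀP(A−BK) = [4.1420 -8.0795; -8.0795 16.2045]
P' = Q + AᵀP(A−BK) = [20.3920 -12.0795; -12.0795 17.2045]
tr(P') = 37.5966


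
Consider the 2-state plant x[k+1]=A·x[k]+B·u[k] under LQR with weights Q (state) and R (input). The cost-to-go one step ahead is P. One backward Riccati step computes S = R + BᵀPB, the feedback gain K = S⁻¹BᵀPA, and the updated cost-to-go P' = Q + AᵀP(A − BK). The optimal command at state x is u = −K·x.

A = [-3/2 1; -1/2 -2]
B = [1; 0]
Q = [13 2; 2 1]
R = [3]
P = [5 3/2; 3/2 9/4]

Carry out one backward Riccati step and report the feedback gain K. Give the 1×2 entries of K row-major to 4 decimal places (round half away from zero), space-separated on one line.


-1.0313 0.2500

BᵀP = [5.0000 1.5000]
S = R + BᵀPB = [3] + [5.0000] = [8.0000]
BᵀPA = [-8.2500 2.0000]
K = S⁻¹·BᵀPA = [-1.0313 0.2500]
A−BK = [-0.4688 0.7500; -0.5000 -2.0000]
AᵀP(A−BK) = [5.5547 0.5625; 0.5625 7.5000]
P' = Q + AᵀP(A−BK) = [18.5547 2.5625; 2.5625 8.5000]
tr(P') = 27.0547


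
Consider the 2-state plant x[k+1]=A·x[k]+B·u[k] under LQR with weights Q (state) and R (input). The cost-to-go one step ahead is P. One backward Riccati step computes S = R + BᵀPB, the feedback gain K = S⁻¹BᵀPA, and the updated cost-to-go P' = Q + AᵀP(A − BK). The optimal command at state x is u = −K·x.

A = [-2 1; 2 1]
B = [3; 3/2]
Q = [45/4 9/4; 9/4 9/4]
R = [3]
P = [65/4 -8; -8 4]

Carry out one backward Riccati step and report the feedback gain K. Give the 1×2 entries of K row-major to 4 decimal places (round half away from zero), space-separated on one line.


-1.2696 0.2174

BᵀP = [36.7500 -18.0000]
S = R + BᵀPB = [3] + [83.2500] = [86.2500]
BᵀPA = [-109.5000 18.7500]
K = S⁻¹·BᵀPA = [-1.2696 0.2174]
A−BK = [1.8087 0.3478; 3.9043 0.6739]
AᵀP(A−BK) = [5.9826 -0.6957; -0.6957 0.1739]
P' = Q + AᵀP(A−BK) = [17.2326 1.5543; 1.5543 2.4239]
tr(P') = 19.6565


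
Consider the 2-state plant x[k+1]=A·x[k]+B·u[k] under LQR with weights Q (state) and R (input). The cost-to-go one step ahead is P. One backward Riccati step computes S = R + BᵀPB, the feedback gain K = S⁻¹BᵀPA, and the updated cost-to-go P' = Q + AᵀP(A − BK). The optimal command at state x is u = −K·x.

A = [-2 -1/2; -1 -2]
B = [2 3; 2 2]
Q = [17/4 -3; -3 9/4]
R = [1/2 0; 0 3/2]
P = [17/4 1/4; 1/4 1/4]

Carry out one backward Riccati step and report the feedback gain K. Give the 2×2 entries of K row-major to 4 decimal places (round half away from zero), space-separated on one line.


-0.4743 -0.3535 -0.3199 0.0257

BᵀP = [9.0000 1.0000; 13.2500 1.2500]
S = R + BᵀPB = [1/2 0; 0 3/2] + [20.0000 29.0000; 29.0000 42.2500] = [20.5000 29.0000; 29.0000 43.7500]
BᵀPA = [-19.0000 -6.5000; -27.7500 -9.1250]
K = S⁻¹·BᵀPA = [-0.4743 -0.3535; -0.3199 0.0257]
A−BK = [-0.0917 0.1298; 0.5884 -1.3445]
AᵀP(A−BK) = [0.3613 -0.1270; -0.1270 0.4997]
P' = Q + AᵀP(A−BK) = [4.6113 -3.1270; -3.1270 2.7497]
tr(P') = 7.3610


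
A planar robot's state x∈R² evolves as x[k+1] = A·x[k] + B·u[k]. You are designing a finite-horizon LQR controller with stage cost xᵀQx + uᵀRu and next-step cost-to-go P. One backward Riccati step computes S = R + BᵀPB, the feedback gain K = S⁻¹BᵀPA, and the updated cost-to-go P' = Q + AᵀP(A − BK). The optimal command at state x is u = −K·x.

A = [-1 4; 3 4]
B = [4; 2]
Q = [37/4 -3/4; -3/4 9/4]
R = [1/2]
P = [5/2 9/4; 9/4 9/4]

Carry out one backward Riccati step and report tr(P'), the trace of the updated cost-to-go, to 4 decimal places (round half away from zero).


14.1301

BᵀP = [14.5000 13.5000]
S = R + BᵀPB = [1/2] + [85.0000] = [85.5000]
BᵀPA = [26.0000 112.0000]
K = S⁻¹·BᵀPA = [0.3041 1.3099]
A−BK = [-2.2164 -1.2398; 2.3918 1.3801]
AᵀP(A−BK) = [1.3436 0.9415; 0.9415 1.2865]
P' = Q + AᵀP(A−BK) = [10.5936 0.1915; 0.1915 3.5365]
tr(P') = 14.1301


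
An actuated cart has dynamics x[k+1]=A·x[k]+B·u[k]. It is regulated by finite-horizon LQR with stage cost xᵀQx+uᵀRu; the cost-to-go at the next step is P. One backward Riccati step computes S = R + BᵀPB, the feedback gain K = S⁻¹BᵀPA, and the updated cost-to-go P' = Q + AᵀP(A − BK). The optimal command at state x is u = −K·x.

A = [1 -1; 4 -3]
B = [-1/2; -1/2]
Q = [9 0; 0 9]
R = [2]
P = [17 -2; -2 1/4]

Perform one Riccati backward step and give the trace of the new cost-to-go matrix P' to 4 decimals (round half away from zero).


BᵀP = [-7.5000 0.8750]
S = R + BᵀPB = [2] + [3.3125] = [5.3125]
BᵀPA = [-4.0000 4.8750]
K = S⁻¹·BᵀPA = [-0.7529 0.9176]
A−BK = [0.6235 -0.5412; 3.6235 -2.5412]
AᵀP(A−BK) = [1.9882 -2.3294; -2.3294 2.7765]
P' = Q + AᵀP(A−BK) = [10.9882 -2.3294; -2.3294 11.7765]
tr(P') = 22.7647

22.7647


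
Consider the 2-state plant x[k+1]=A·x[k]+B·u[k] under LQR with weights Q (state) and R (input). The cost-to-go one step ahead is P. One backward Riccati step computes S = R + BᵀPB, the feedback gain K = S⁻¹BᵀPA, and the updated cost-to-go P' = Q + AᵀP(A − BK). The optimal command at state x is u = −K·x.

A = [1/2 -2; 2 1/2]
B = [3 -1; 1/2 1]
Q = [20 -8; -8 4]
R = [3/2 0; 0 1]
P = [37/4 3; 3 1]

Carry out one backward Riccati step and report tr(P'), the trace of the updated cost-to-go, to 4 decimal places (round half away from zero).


24.7576

BᵀP = [29.2500 9.5000; -6.2500 -2.0000]
S = R + BᵀPB = [3/2 0; 0 1] + [92.5000 -19.7500; -19.7500 4.2500] = [94.0000 -19.7500; -19.7500 5.2500]
BᵀPA = [33.6250 -53.7500; -7.1250 11.5000]
K = S⁻¹·BᵀPA = [0.3462 -0.5323; -0.0547 0.1879]
A−BK = [-0.5934 -0.2151; 1.8816 0.5782]
AᵀP(A−BK) = [0.2811 -0.2616; -0.2616 0.4764]
P' = Q + AᵀP(A−BK) = [20.2811 -8.2616; -8.2616 4.4764]
tr(P') = 24.7576


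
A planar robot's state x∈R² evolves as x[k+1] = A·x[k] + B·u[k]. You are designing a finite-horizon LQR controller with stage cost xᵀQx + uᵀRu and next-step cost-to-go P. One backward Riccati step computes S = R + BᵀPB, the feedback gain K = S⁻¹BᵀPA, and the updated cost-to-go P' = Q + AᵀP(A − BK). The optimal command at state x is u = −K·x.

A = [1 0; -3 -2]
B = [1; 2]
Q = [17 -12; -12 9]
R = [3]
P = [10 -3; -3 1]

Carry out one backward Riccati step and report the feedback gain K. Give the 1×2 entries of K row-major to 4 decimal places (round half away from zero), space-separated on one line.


1.4000 0.4000

BᵀP = [4.0000 -1.0000]
S = R + BᵀPB = [3] + [2.0000] = [5.0000]
BᵀPA = [7.0000 2.0000]
K = S⁻¹·BᵀPA = [1.4000 0.4000]
A−BK = [-0.4000 -0.4000; -5.8000 -2.8000]
AᵀP(A−BK) = [27.2000 9.2000; 9.2000 3.2000]
P' = Q + AᵀP(A−BK) = [44.2000 -2.8000; -2.8000 12.2000]
tr(P') = 56.4000


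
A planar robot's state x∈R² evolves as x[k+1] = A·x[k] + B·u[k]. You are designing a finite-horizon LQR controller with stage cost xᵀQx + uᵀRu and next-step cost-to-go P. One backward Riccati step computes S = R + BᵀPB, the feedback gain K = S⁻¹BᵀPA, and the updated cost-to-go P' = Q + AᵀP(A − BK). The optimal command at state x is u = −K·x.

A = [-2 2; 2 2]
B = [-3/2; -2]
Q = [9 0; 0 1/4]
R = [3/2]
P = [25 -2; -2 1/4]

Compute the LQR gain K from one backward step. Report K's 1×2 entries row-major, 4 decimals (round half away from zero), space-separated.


BᵀP = [-33.5000 2.5000]
S = R + BᵀPB = [3/2] + [45.2500] = [46.7500]
BᵀPA = [72.0000 -62.0000]
K = S⁻¹·BᵀPA = [1.5401 -1.3262]
A−BK = [0.3102 0.0107; 5.0802 -0.6524]
AᵀP(A−BK) = [6.1123 -3.5134; -3.5134 2.7754]
P' = Q + AᵀP(A−BK) = [15.1123 -3.5134; -3.5134 3.0254]
tr(P') = 18.1377

1.5401 -1.3262


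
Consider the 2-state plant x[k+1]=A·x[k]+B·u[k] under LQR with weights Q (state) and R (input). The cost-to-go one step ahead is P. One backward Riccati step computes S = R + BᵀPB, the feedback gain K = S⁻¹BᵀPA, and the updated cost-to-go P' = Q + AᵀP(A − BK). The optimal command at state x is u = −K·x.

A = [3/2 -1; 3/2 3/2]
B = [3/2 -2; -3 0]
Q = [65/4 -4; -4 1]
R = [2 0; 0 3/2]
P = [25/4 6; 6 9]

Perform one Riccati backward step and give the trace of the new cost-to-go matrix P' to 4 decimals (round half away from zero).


BᵀP = [-8.6250 -18.0000; -12.5000 -12.0000]
S = R + BᵀPB = [2 0; 0 3/2] + [41.0625 17.2500; 17.2500 25.0000] = [43.0625 17.2500; 17.2500 26.5000]
BᵀPA = [-39.9375 -18.3750; -36.7500 -5.5000]
K = S⁻¹·BᵀPA = [-0.5031 -0.4648; -1.0593 0.0950]
A−BK = [0.1360 -0.1129; -0.0093 0.1057]
AᵀP(A−BK) = [2.2907 0.3045; 0.3045 0.4826]
P' = Q + AᵀP(A−BK) = [18.5407 -3.6955; -3.6955 1.4826]
tr(P') = 20.0232

20.0232
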